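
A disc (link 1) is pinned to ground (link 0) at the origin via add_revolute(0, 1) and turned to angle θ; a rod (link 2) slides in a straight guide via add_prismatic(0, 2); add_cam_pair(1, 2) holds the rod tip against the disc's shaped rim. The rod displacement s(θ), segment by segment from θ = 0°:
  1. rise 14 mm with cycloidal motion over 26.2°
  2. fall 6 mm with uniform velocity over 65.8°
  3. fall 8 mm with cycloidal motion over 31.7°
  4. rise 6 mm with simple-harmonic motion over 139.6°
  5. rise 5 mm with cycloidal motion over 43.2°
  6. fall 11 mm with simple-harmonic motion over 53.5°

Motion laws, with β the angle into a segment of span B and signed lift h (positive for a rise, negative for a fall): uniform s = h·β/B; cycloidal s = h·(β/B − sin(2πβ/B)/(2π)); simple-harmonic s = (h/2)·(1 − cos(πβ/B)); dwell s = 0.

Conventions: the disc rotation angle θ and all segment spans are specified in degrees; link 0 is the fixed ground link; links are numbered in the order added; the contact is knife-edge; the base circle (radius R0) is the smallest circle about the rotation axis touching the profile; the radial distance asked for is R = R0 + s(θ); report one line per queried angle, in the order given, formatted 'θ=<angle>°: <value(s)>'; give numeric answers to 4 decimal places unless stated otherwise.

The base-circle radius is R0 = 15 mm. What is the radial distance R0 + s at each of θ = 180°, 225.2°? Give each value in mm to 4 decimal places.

segment 1 (0° to 26.2°, cycloidal, h = 14) is passed completely: s = 0.0000 + (14) = 14.0000
segment 2 (26.2° to 92°, uniform, h = -6) is passed completely: s = 14.0000 + (-6) = 8.0000
segment 3 (92° to 123.7°, cycloidal, h = -8) is passed completely: s = 8.0000 + (-8) = 0.0000
θ = 180° falls in segment 4 (123.7° to 263.3°, simple-harmonic, h = 6): β = 180 − 123.7 = 56.3°, B = 139.6°; Δs = 6/2·(1 − cos(π·0.4033)) = 2.1025; s = 0.0000 + 2.1025 = 2.1025
θ = 225.2° falls in segment 4 (123.7° to 263.3°, simple-harmonic, h = 6): β = 225.2 − 123.7 = 101.5°, B = 139.6°; Δs = 6/2·(1 − cos(π·0.7271)) = 4.9632; s = 0.0000 + 4.9632 = 4.9632
θ=180°: R = R0 + s = 15 + 2.1025 = 17.1025
θ=225.2°: R = R0 + s = 15 + 4.9632 = 19.9632

θ=180°: 17.1025
θ=225.2°: 19.9632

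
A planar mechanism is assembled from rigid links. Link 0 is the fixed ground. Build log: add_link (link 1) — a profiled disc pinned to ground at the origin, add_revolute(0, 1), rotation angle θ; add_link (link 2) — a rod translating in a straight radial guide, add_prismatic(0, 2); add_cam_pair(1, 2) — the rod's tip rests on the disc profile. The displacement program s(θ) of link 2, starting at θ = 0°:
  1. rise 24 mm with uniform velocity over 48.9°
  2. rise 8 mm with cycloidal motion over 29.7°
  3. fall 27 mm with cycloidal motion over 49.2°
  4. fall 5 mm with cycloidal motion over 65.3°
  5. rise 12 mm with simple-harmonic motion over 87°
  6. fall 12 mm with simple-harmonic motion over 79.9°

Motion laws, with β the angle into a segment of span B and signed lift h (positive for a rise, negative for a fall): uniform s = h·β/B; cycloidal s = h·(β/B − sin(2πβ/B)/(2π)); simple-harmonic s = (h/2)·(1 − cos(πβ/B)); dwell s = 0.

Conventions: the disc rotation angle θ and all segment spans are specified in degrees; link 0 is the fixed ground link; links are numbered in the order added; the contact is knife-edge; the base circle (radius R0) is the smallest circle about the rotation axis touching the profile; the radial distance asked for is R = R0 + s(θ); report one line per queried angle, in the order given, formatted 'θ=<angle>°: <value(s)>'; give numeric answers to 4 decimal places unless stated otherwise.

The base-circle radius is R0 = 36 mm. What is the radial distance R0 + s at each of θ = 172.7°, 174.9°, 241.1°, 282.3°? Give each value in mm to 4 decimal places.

seg 1 [0°–48.9°] uniform, h=24: full span → s += 24 → s = 24.0000
seg 2 [48.9°–78.6°] cycloidal, h=8: full span → s += 8 → s = 32.0000
seg 3 [78.6°–127.8°] cycloidal, h=-27: full span → s += -27 → s = 5.0000
seg 4 [127.8°–193.1°] cycloidal, h=-5: θ=172.7° here. β=44.9, B=65.3. -5·(0.6876 − sin(2π·0.6876)/(2π)) = -4.1734 → s = 0.8266
seg 4 [127.8°–193.1°] cycloidal, h=-5: θ=174.9° here. β=47.1, B=65.3. -5·(0.7213 − sin(2π·0.7213)/(2π)) = -4.3893 → s = 0.6107
seg 4 [127.8°–193.1°] cycloidal, h=-5: full span → s += -5 → s = 0.0000
seg 5 [193.1°–280.1°] simple-harmonic, h=12: θ=241.1° here. β=48, B=87. 12/2·(1 − cos(π·0.5517)) = 6.9707 → s = 6.9707
seg 5 [193.1°–280.1°] simple-harmonic, h=12: full span → s += 12 → s = 12.0000
seg 6 [280.1°–360°] simple-harmonic, h=-12: θ=282.3° here. β=2.2, B=79.9. -12/2·(1 − cos(π·0.0275)) = -0.0224 → s = 11.9776
θ=172.7°: R = R0 + s = 36 + 0.8266 = 36.8266
θ=174.9°: R = R0 + s = 36 + 0.6107 = 36.6107
θ=241.1°: R = R0 + s = 36 + 6.9707 = 42.9707
θ=282.3°: R = R0 + s = 36 + 11.9776 = 47.9776

θ=172.7°: 36.8266
θ=174.9°: 36.6107
θ=241.1°: 42.9707
θ=282.3°: 47.9776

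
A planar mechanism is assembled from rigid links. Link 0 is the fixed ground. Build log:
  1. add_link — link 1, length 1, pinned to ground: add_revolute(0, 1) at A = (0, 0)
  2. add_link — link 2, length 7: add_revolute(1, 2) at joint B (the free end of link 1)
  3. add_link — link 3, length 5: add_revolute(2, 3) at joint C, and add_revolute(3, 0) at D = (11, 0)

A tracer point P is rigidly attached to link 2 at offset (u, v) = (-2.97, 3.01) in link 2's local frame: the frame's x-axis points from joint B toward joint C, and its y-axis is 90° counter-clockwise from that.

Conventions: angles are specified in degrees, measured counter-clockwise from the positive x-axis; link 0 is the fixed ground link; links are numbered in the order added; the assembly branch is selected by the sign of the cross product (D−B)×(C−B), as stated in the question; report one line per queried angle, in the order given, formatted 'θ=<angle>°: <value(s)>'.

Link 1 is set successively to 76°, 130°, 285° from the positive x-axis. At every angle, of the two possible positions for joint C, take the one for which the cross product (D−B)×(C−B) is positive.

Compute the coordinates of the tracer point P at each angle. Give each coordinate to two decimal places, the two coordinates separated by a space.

A=(0,0), D=(11.00,0)
θ=76°: B = A + 1.00·(cos76°, sin76°) = (0.2419, 0.9703)
θ=76°: |BD| = 10.8017
θ=76°: circle(B,7.00) ∩ circle(D,5.00): a=6.5118, h=2.5683
θ=76°:   candidates: C₊=(6.9581,2.9433) cross=27.743; C₋=(6.4967,-2.1726) cross=-27.743
θ=76°:   branch + wants cross > 0 → take C=(6.9581,2.9433) (cross=27.743)
θ=76°: ex = (C−B)/|BC| = (0.9595,0.2819); ey = (-0.2819,0.9595)
θ=76°: P = B + -2.97·ex + 3.01·ey = (-3.4561,3.0211)
θ=130°: B = A + 1.00·(cos130°, sin130°) = (-0.6428, 0.7660)
θ=130°: |BD| = 11.6680
θ=130°: circle(B,7.00) ∩ circle(D,5.00): a=6.8624, h=1.3809
θ=130°:   candidates: C₊=(6.2955,1.6934) cross=16.113; C₋=(6.1142,-1.0624) cross=-16.113
θ=130°:   branch + wants cross > 0 → take C=(6.2955,1.6934) (cross=16.113)
θ=130°: ex = (C−B)/|BC| = (0.9912,0.1325); ey = (-0.1325,0.9912)
θ=130°: P = B + -2.97·ex + 3.01·ey = (-3.9854,3.3560)
θ=285°: B = A + 1.00·(cos285°, sin285°) = (0.2588, -0.9659)
θ=285°: |BD| = 10.7845
θ=285°: circle(B,7.00) ∩ circle(D,5.00): a=6.5050, h=2.5856
θ=285°:   candidates: C₊=(6.5061,2.1919) cross=27.885; C₋=(6.9692,-2.9585) cross=-27.885
θ=285°:   branch + wants cross > 0 → take C=(6.5061,2.1919) (cross=27.885)
θ=285°: ex = (C−B)/|BC| = (0.8925,0.4511); ey = (-0.4511,0.8925)
θ=285°: P = B + -2.97·ex + 3.01·ey = (-3.7497,0.3806)

θ=76°: -3.46 3.02
θ=130°: -3.99 3.36
θ=285°: -3.75 0.38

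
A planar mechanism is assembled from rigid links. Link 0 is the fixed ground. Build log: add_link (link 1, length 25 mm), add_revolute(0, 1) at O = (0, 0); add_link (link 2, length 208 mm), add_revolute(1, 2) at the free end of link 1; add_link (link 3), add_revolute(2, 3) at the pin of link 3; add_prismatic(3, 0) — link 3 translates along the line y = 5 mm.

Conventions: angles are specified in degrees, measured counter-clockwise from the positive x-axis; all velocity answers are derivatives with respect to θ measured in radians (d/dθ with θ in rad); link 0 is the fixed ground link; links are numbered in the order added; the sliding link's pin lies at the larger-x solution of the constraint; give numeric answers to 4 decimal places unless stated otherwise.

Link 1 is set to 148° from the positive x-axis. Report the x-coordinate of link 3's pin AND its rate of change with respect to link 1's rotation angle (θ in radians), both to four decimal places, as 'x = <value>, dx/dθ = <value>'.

geometry: r = 25 mm, L = 208 mm, e = 5 mm
crank pin P = (r cos θ, r sin θ) = (-21.201202, 13.247982)
h = r sin θ − e = 13.247982 − 5 = 8.247982
x = r cos θ + √(L² − h²) = -21.201202 + 207.836404 = 186.635202
dx/dθ = −r sin θ − h·r cos θ/√(L² − h²) (θ in radians; h = 8.247982) = -12.406613

x = 186.6352, dx/dθ = -12.4066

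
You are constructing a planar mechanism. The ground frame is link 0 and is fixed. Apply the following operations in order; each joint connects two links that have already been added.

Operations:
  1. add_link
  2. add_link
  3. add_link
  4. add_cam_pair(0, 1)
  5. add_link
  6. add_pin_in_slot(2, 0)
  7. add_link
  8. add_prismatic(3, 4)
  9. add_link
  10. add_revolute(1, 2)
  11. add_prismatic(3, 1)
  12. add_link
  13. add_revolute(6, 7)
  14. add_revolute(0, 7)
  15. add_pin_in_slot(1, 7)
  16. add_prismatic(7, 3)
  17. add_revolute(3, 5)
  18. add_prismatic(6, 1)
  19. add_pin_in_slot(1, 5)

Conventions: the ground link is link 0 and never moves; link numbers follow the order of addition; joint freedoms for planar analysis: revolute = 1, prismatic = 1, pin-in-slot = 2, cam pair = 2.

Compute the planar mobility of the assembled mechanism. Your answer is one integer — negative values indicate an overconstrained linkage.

L=1 J1=0 J2=0
add link → L=2 J1=0 J2=0
add link → L=3 J1=0 J2=0
add link → L=4 J1=0 J2=0
C@0,1 dof=2 J2 → L=4 J1=0 J2=1
add link → L=5 J1=0 J2=1
PS@2,0 dof=2 J2 → L=5 J1=0 J2=2
add link → L=6 J1=0 J2=2
P@3,4 dof=1 J1 → L=6 J1=1 J2=2
add link → L=7 J1=1 J2=2
R@1,2 dof=1 J1 → L=7 J1=2 J2=2
P@3,1 dof=1 J1 → L=7 J1=3 J2=2
add link → L=8 J1=3 J2=2
R@6,7 dof=1 J1 → L=8 J1=4 J2=2
R@0,7 dof=1 J1 → L=8 J1=5 J2=2
PS@1,7 dof=2 J2 → L=8 J1=5 J2=3
P@7,3 dof=1 J1 → L=8 J1=6 J2=3
R@3,5 dof=1 J1 → L=8 J1=7 J2=3
P@6,1 dof=1 J1 → L=8 J1=8 J2=3
PS@1,5 dof=2 J2 → L=8 J1=8 J2=4
M=3(L−1)−2J1−J2=3·7−2·8−4=1

M = 1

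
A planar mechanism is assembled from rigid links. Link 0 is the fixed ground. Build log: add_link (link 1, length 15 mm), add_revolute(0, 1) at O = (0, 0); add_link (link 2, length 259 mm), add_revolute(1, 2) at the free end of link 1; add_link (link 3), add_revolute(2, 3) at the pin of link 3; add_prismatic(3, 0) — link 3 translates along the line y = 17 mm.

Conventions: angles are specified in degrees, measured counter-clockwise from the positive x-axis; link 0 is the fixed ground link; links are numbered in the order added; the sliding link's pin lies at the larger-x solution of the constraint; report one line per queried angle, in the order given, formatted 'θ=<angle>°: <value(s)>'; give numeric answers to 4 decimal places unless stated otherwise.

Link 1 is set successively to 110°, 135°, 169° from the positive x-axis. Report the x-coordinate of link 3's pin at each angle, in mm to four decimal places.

geometry: r = 15 mm, L = 259 mm, e = 17 mm
θ=110°: crank pin P = (r cos θ, r sin θ) = (-5.130302, 14.095389)
θ=110°: h = r sin θ − e = 14.095389 − 17 = -2.904611
θ=110°: x = r cos θ + √(L² − h²) = -5.130302 + 258.983712 = 253.853410
θ=135°: crank pin P = (r cos θ, r sin θ) = (-10.606602, 10.606602)
θ=135°: h = r sin θ − e = 10.606602 − 17 = -6.393398
θ=135°: x = r cos θ + √(L² − h²) = -10.606602 + 258.921078 = 248.314476
θ=169°: crank pin P = (r cos θ, r sin θ) = (-14.724408, 2.862135)
θ=169°: h = r sin θ − e = 2.862135 − 17 = -14.137865
θ=169°: x = r cos θ + √(L² − h²) = -14.724408 + 258.613845 = 243.889437

θ=110°: 253.8534
θ=135°: 248.3145
θ=169°: 243.8894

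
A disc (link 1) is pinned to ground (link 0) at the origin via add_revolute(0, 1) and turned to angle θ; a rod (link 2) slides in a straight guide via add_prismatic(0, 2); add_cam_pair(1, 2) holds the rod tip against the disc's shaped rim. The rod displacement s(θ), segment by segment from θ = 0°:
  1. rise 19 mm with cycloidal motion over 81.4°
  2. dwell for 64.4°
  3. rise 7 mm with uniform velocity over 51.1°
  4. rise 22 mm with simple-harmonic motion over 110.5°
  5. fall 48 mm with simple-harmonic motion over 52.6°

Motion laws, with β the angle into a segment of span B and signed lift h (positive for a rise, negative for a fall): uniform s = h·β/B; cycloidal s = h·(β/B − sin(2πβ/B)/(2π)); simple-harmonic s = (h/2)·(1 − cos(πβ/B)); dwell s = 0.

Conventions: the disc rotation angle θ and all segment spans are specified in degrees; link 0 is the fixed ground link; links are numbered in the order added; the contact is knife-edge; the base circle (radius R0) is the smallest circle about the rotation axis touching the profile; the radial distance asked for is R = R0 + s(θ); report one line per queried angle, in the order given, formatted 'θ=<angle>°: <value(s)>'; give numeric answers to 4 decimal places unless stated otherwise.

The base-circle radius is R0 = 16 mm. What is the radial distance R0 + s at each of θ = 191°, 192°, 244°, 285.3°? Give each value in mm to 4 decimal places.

segment 1 (0° to 81.4°, cycloidal, h = 19) is passed completely: s = 0.0000 + (19) = 19.0000
segment 2 (81.4° to 145.8°, dwell): s unchanged at 19.0000
θ = 191° falls in segment 3 (145.8° to 196.9°, uniform, h = 7): β = 191 − 145.8 = 45.2°, B = 51.1°; Δs = 7·45.2/51.1 = 6.1918; s = 19.0000 + 6.1918 = 25.1918
θ = 192° falls in segment 3 (145.8° to 196.9°, uniform, h = 7): β = 192 − 145.8 = 46.2°, B = 51.1°; Δs = 7·46.2/51.1 = 6.3288; s = 19.0000 + 6.3288 = 25.3288
segment 3 (145.8° to 196.9°, uniform, h = 7) is passed completely: s = 19.0000 + (7) = 26.0000
θ = 244° falls in segment 4 (196.9° to 307.4°, simple-harmonic, h = 22): β = 244 − 196.9 = 47.1°, B = 110.5°; Δs = 22/2·(1 − cos(π·0.4262)) = 8.4739; s = 26.0000 + 8.4739 = 34.4739
θ = 285.3° falls in segment 4 (196.9° to 307.4°, simple-harmonic, h = 22): β = 285.3 − 196.9 = 88.4°, B = 110.5°; Δs = 22/2·(1 − cos(π·0.8000)) = 19.8992; s = 26.0000 + 19.8992 = 45.8992
θ=191°: R = R0 + s = 16 + 25.1918 = 41.1918
θ=192°: R = R0 + s = 16 + 25.3288 = 41.3288
θ=244°: R = R0 + s = 16 + 34.4739 = 50.4739
θ=285.3°: R = R0 + s = 16 + 45.8992 = 61.8992

θ=191°: 41.1918
θ=192°: 41.3288
θ=244°: 50.4739
θ=285.3°: 61.8992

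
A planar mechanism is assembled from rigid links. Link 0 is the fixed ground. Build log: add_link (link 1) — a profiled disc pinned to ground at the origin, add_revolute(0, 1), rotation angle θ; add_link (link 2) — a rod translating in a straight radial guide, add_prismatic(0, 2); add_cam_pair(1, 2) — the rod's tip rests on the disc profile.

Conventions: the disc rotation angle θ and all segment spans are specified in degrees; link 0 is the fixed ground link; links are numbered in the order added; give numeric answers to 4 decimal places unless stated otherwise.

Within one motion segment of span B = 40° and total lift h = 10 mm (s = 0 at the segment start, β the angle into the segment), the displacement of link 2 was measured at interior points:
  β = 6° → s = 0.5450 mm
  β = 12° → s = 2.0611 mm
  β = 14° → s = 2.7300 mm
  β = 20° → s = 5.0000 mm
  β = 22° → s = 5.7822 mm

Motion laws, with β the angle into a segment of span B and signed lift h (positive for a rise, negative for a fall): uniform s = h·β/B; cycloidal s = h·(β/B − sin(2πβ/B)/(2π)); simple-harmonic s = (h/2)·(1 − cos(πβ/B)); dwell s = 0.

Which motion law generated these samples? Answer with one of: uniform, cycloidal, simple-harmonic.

candidates at β/B = r: uniform s = h·r (linear in β); cycloidal s = h·(r − sin(2πr)/(2π)); simple-harmonic s = (h/2)(1 − cos(πr))
β=6°: printed 0.5450 | uniform 1.5000, cycloidal 0.2124, simple-harmonic 0.5450
β=12°: printed 2.0611 | uniform 3.0000, cycloidal 1.4863, simple-harmonic 2.0611
β=14°: printed 2.7300 | uniform 3.5000, cycloidal 2.2124, simple-harmonic 2.7300
β=20°: printed 5.0000 | uniform 5.0000, cycloidal 5.0000, simple-harmonic 5.0000
β=22°: printed 5.7822 | uniform 5.5000, cycloidal 5.9918, simple-harmonic 5.7822
only one law matches every sample → simple-harmonic

simple-harmonic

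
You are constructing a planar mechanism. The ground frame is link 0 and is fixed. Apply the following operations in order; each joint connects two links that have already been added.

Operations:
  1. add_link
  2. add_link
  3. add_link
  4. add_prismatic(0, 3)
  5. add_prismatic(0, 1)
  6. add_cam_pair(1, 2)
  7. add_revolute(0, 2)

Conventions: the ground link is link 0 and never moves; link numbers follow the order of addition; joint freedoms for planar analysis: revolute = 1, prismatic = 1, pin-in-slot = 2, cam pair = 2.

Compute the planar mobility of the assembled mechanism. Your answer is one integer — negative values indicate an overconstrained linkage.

L=1 J1=0 J2=0
add link → L=2 J1=0 J2=0
add link → L=3 J1=0 J2=0
add link → L=4 J1=0 J2=0
P@0,3 dof=1 J1 → L=4 J1=1 J2=0
P@0,1 dof=1 J1 → L=4 J1=2 J2=0
C@1,2 dof=2 J2 → L=4 J1=2 J2=1
R@0,2 dof=1 J1 → L=4 J1=3 J2=1
M=3(L−1)−2J1−J2=3·3−2·3−1=2

M = 2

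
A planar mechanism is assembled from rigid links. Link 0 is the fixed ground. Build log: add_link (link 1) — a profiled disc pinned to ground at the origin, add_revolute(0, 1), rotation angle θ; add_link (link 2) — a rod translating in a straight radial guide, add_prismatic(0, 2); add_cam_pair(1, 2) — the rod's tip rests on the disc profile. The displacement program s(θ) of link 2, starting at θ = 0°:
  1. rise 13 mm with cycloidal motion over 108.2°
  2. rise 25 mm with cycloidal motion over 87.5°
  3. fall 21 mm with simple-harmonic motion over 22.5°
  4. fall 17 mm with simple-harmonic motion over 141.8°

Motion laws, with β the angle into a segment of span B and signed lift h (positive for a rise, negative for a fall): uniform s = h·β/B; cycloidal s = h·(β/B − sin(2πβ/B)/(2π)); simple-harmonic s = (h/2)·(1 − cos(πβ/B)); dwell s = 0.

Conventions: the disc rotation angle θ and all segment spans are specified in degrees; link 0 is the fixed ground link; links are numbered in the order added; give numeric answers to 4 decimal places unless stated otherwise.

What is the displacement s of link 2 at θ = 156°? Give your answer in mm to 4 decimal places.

seg 1 [0°–108.2°] cycloidal, h=13: full span → s += 13 → s = 13.0000
seg 2 [108.2°–195.7°] cycloidal, h=25: θ=156° here. β=47.8, B=87.5. 25·(0.5463 − sin(2π·0.5463)/(2π)) = 14.7980 → s = 27.7980

27.7980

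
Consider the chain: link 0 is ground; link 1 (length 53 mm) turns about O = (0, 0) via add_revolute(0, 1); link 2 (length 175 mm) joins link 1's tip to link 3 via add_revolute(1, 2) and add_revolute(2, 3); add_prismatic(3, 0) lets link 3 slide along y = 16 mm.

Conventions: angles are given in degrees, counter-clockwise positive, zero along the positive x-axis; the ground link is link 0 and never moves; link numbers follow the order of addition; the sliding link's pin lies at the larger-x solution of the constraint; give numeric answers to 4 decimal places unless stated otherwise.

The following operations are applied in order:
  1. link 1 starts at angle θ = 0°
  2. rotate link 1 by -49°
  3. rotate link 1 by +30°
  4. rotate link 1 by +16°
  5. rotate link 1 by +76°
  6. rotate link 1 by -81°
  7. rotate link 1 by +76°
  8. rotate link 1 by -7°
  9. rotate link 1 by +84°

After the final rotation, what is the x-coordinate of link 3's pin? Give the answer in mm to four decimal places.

geometry: r = 53 mm, L = 175 mm, e = 16 mm; θ starts at 0°
rotate link 1 by -49°: θ ← 0° -49° = -49°
rotate link 1 by +30°: θ ← -49° +30° = -19°
rotate link 1 by +16°: θ ← -19° +16° = -3°
rotate link 1 by +76°: θ ← -3° +76° = 73°
rotate link 1 by -81°: θ ← 73° -81° = -8°
rotate link 1 by +76°: θ ← -8° +76° = 68°
rotate link 1 by -7°: θ ← 68° -7° = 61°
rotate link 1 by +84°: θ ← 61° +84° = 145°
crank pin P = (r cos θ, r sin θ) = (-43.415058, 30.399551)
h = r sin θ − e = 30.399551 − 16 = 14.399551
x = r cos θ + √(L² − h²) = -43.415058 + 174.406574 = 130.991515

130.9915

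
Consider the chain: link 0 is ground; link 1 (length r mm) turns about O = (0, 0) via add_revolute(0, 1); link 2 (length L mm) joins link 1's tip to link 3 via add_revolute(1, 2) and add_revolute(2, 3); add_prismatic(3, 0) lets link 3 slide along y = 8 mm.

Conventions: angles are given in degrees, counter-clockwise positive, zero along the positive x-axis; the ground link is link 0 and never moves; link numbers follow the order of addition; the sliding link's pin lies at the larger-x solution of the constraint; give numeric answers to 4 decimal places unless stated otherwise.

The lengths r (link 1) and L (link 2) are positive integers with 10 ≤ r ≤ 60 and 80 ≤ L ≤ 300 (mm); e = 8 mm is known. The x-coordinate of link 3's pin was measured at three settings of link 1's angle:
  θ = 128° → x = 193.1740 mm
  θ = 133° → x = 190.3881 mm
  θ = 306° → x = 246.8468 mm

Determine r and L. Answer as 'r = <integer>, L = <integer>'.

constraint per measurement: (x − r cos θ)² + (r sin θ − e)² = L²
subtracting the θ₁ and θ₂ equations cancels the r² and L² terms:
r = (x₁² − x₂²) / (2[(x₁cos θ₁ + e sin θ₁) − (x₂cos θ₂ + e sin θ₂)]) = 46.9995 → r = 47
L² = (x₁ − r cos θ₁)² + (r sin θ₁ − e)² = 50176.0104 → L = 224.0000 → L = 224
check at θ₃=306°: x = 246.8468 (printed 246.8468) ✓

r = 47, L = 224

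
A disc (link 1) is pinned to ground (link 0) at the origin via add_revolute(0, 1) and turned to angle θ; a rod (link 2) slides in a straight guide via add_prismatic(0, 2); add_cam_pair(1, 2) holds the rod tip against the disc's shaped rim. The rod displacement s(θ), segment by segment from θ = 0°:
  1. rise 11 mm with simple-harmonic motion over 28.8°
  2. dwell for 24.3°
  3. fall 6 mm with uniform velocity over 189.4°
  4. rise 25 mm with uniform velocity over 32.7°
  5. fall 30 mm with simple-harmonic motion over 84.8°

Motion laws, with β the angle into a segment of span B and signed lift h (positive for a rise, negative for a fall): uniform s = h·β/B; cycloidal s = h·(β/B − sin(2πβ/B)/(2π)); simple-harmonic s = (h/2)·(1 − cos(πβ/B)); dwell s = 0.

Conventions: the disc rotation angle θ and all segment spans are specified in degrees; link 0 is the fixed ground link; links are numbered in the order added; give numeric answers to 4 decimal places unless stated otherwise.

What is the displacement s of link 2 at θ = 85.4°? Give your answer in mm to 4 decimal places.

segment 1 (0° to 28.8°, simple-harmonic, h = 11) is passed completely: s = 0.0000 + (11) = 11.0000
segment 2 (28.8° to 53.1°, dwell): s unchanged at 11.0000
θ = 85.4° falls in segment 3 (53.1° to 242.5°, uniform, h = -6): β = 85.4 − 53.1 = 32.3°, B = 189.4°; Δs = -6·32.3/189.4 = -1.0232; s = 11.0000 − 1.0232 = 9.9768

9.9768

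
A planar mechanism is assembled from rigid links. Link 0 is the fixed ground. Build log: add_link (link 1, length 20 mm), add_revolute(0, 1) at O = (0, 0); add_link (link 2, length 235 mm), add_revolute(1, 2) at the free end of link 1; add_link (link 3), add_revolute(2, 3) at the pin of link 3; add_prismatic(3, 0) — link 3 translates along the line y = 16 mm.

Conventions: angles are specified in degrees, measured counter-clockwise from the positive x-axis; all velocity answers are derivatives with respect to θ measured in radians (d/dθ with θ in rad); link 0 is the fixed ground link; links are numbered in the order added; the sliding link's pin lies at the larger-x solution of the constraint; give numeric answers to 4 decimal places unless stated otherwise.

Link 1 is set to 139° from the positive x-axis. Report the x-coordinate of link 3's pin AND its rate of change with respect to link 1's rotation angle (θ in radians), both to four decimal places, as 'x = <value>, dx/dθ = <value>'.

geometry: r = 20 mm, L = 235 mm, e = 16 mm
crank pin P = (r cos θ, r sin θ) = (-15.094192, 13.121181)
h = r sin θ − e = 13.121181 − 16 = -2.878819
x = r cos θ + √(L² − h²) = -15.094192 + 234.982366 = 219.888175
dx/dθ = −r sin θ − h·r cos θ/√(L² − h²) (θ in radians; h = -2.878819) = -13.306103

x = 219.8882, dx/dθ = -13.3061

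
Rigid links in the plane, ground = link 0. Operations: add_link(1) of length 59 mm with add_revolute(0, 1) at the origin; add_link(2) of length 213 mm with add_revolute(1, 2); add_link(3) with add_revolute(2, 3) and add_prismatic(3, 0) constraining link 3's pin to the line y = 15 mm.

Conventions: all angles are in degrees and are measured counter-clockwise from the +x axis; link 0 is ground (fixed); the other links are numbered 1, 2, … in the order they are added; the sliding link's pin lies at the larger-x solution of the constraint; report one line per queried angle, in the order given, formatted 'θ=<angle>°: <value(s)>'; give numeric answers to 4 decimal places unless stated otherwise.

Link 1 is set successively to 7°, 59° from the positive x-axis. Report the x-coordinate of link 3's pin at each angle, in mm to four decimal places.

geometry: r = 59 mm, L = 213 mm, e = 15 mm
θ=7°: crank pin P = (r cos θ, r sin θ) = (58.560223, 7.190291)
θ=7°: h = r sin θ − e = 7.190291 − 15 = -7.809709
θ=7°: x = r cos θ + √(L² − h²) = 58.560223 + 212.856779 = 271.417002
θ=59°: crank pin P = (r cos θ, r sin θ) = (30.387246, 50.572871)
θ=59°: h = r sin θ − e = 50.572871 − 15 = 35.572871
θ=59°: x = r cos θ + √(L² − h²) = 30.387246 + 210.008502 = 240.395748

θ=7°: 271.4170
θ=59°: 240.3957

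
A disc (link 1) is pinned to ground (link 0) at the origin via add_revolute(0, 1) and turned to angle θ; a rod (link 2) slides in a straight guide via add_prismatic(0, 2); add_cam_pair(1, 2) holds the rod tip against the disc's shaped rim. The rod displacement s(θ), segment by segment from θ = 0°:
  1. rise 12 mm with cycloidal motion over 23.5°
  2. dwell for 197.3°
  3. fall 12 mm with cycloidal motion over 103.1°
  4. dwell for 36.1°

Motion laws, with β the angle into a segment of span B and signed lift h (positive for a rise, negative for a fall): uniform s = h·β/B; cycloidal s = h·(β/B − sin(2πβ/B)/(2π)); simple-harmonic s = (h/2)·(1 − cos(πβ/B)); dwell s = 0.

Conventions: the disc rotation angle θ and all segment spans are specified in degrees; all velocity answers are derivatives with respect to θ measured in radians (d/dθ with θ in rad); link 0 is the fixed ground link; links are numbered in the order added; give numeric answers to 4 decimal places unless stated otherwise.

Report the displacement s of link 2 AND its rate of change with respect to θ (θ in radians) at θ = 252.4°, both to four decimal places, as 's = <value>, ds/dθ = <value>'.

segment 1 (0° to 23.5°, cycloidal, h = 12) is passed completely: s = 0.0000 + (12) = 12.0000
segment 2 (23.5° to 220.8°, dwell): s unchanged at 12.0000
θ = 252.4° falls in segment 3 (220.8° to 323.9°, cycloidal, h = -12): β = 252.4 − 220.8 = 31.6°, B = 103.1°; Δs = -12·(0.3065 − sin(2π·0.3065)/(2π)) = -1.8872; s = 12.0000 − 1.8872 = 10.1128
velocity in seg [220.8°–323.9°] (cycloidal), θ in radians: β = 31.6° = 0.5515 rad, B = 103.1° = 1.7994 rad; ds/dθ = (h/B)(1 − cos(2πβ/B)) = ((-12)/1.7994)(1 − cos(2π·0.3065)) = -8.986702 mm/rad

s = 10.1128, ds/dθ = -8.9867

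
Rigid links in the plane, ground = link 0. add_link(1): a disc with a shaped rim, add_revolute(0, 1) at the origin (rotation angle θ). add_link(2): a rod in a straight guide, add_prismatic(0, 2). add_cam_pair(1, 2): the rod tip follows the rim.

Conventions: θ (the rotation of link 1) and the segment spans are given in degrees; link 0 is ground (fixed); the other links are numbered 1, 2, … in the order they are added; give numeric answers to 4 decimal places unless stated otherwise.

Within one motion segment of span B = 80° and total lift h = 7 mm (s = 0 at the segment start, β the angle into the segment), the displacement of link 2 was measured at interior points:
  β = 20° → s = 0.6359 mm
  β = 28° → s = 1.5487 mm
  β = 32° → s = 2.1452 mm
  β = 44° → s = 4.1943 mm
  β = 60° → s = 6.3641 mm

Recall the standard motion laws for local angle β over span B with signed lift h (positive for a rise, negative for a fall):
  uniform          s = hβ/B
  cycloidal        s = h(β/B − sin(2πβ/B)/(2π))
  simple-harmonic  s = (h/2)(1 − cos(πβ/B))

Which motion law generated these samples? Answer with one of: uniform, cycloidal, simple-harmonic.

candidates at β/B = r: uniform s = h·r (linear in β); cycloidal s = h·(r − sin(2πr)/(2π)); simple-harmonic s = (h/2)(1 − cos(πr))
β=20°: printed 0.6359 | uniform 1.7500, cycloidal 0.6359, simple-harmonic 1.0251
β=28°: printed 1.5487 | uniform 2.4500, cycloidal 1.5487, simple-harmonic 1.9110
β=32°: printed 2.1452 | uniform 2.8000, cycloidal 2.1452, simple-harmonic 2.4184
β=44°: printed 4.1943 | uniform 3.8500, cycloidal 4.1943, simple-harmonic 4.0475
β=60°: printed 6.3641 | uniform 5.2500, cycloidal 6.3641, simple-harmonic 5.9749
only one law matches every sample → cycloidal

cycloidal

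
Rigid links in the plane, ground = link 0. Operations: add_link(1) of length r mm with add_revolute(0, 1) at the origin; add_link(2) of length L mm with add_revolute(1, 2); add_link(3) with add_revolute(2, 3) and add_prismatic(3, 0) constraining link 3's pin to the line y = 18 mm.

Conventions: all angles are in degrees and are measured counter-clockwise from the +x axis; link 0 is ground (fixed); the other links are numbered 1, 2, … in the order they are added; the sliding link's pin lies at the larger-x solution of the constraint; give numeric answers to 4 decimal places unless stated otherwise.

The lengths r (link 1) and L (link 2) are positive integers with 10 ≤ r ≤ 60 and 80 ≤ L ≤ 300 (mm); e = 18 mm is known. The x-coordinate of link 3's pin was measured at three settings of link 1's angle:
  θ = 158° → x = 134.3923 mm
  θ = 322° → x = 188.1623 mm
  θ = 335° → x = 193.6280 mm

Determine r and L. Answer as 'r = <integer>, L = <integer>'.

constraint per measurement: (x − r cos θ)² + (r sin θ − e)² = L²
subtracting the θ₁ and θ₂ equations cancels the r² and L² terms:
r = (x₁² − x₂²) / (2[(x₁cos θ₁ + e sin θ₁) − (x₂cos θ₂ + e sin θ₂)]) = 34.0000 → r = 34
L² = (x₁ − r cos θ₁)² + (r sin θ₁ − e)² = 27556.0050 → L = 166.0000 → L = 166
check at θ₃=335°: x = 193.6280 (printed 193.6280) ✓

r = 34, L = 166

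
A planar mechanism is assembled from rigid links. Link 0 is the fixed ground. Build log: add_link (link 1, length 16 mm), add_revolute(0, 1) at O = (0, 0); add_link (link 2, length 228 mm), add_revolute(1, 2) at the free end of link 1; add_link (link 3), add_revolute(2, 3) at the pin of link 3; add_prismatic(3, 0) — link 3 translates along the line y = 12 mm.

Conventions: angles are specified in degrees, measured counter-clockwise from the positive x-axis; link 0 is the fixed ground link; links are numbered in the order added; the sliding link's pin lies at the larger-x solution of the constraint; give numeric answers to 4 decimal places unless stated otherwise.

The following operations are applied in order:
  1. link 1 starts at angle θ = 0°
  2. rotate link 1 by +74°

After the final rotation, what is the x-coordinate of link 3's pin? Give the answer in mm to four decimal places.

geometry: r = 16 mm, L = 228 mm, e = 12 mm; θ starts at 0°
rotate link 1 by +74°: θ ← 0° +74° = 74°
crank pin P = (r cos θ, r sin θ) = (4.410198, 15.380187)
h = r sin θ − e = 15.380187 − 12 = 3.380187
x = r cos θ + √(L² − h²) = 4.410198 + 227.974942 = 232.385140

232.3851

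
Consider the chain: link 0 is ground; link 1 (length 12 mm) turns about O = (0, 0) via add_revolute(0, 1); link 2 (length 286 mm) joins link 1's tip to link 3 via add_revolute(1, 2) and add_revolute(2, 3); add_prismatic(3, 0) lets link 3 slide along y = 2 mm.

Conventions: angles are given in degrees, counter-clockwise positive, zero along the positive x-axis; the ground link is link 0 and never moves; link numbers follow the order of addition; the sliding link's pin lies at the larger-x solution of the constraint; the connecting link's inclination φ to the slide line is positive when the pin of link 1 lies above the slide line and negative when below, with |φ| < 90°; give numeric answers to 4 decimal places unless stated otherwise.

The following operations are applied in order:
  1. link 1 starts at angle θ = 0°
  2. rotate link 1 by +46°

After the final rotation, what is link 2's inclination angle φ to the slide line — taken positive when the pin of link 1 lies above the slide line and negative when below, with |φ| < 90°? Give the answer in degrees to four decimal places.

geometry: r = 12 mm, L = 286 mm, e = 2 mm; θ starts at 0°
rotate link 1 by +46°: θ ← 0° +46° = 46°
h = r sin θ − e = 8.632078 − 2 = 6.632078
sin φ = h / L = 6.632078 / 286 = 0.02318908
φ = arcsin(0.02318908) = 1.328756°

1.3288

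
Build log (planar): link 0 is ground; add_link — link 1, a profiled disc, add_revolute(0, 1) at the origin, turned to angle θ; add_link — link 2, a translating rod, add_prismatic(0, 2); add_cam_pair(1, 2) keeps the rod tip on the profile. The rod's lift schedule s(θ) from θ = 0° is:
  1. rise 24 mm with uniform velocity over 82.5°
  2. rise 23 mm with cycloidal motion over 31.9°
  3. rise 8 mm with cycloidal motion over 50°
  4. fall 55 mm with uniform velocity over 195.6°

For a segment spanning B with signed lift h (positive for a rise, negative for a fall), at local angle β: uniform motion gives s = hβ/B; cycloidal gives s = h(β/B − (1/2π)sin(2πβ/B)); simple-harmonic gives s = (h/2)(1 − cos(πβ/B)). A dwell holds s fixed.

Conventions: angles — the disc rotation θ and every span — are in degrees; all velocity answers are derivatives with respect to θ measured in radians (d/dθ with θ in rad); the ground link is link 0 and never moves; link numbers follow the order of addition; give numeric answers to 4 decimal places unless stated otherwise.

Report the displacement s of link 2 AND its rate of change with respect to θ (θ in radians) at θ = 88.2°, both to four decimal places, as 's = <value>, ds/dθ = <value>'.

seg 1 [0°–82.5°] uniform, h=24: full span → s += 24 → s = 24.0000
seg 2 [82.5°–114.4°] cycloidal, h=23: θ=88.2° here. β=5.7, B=31.9. 23·(0.1787 − sin(2π·0.1787)/(2π)) = 0.8105 → s = 24.8105
velocity in seg [82.5°–114.4°] (cycloidal), θ in radians: β = 5.7° = 0.0995 rad, B = 31.9° = 0.5568 rad; ds/dθ = (h/B)(1 − cos(2πβ/B)) = (23/0.5568)(1 − cos(2π·0.1787)) = 23.412696 mm/rad

s = 24.8105, ds/dθ = 23.4127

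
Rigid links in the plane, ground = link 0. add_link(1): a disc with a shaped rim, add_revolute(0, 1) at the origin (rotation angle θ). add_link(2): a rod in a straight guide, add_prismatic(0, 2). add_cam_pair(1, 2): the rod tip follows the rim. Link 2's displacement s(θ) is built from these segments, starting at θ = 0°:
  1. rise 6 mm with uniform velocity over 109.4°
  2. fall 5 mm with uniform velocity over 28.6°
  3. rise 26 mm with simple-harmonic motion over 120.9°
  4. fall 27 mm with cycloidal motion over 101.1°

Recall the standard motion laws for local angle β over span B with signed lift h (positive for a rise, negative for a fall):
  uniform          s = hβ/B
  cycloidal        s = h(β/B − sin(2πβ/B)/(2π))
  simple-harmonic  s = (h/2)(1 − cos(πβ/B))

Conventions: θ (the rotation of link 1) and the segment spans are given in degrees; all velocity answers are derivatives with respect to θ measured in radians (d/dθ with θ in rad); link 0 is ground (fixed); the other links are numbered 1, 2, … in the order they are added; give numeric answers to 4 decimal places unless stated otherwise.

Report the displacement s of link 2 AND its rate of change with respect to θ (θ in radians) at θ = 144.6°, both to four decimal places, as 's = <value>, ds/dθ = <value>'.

segment 1 (0° to 109.4°, uniform, h = 6) is passed completely: s = 0.0000 + (6) = 6.0000
segment 2 (109.4° to 138°, uniform, h = -5) is passed completely: s = 6.0000 + (-5) = 1.0000
θ = 144.6° falls in segment 3 (138° to 258.9°, simple-harmonic, h = 26): β = 144.6 − 138 = 6.6°, B = 120.9°; Δs = 26/2·(1 − cos(π·0.0546)) = 0.1907; s = 1.0000 + 0.1907 = 1.1907
velocity in seg [138°–258.9°] (simple-harmonic), θ in radians: β = 6.6° = 0.1152 rad, B = 120.9° = 2.1101 rad; ds/dθ = (πh/(2B)) sin(πβ/B) = (π·26/(2·2.1101)) sin(π·0.0546) = 3.303133 mm/rad

s = 1.1907, ds/dθ = 3.3031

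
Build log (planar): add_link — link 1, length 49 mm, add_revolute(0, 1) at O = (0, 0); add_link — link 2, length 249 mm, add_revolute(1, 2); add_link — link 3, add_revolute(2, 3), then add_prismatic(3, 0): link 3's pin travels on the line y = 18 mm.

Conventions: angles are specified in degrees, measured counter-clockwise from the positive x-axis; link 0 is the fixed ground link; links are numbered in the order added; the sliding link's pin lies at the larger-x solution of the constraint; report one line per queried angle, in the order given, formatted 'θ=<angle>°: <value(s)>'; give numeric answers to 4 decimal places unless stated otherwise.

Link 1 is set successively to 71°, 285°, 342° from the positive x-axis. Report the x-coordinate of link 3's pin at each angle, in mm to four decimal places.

geometry: r = 49 mm, L = 249 mm, e = 18 mm
θ=71°: crank pin P = (r cos θ, r sin θ) = (15.952840, 46.330410)
θ=71°: h = r sin θ − e = 46.330410 − 18 = 28.330410
θ=71°: x = r cos θ + √(L² − h²) = 15.952840 + 247.383079 = 263.335919
θ=285°: crank pin P = (r cos θ, r sin θ) = (12.682133, -47.330365)
θ=285°: h = r sin θ − e = -47.330365 − 18 = -65.330365
θ=285°: x = r cos θ + √(L² − h²) = 12.682133 + 240.276806 = 252.958939
θ=342°: crank pin P = (r cos θ, r sin θ) = (46.601769, -15.141833)
θ=342°: h = r sin θ − e = -15.141833 − 18 = -33.141833
θ=342°: x = r cos θ + √(L² − h²) = 46.601769 + 246.784560 = 293.386329

θ=71°: 263.3359
θ=285°: 252.9589
θ=342°: 293.3863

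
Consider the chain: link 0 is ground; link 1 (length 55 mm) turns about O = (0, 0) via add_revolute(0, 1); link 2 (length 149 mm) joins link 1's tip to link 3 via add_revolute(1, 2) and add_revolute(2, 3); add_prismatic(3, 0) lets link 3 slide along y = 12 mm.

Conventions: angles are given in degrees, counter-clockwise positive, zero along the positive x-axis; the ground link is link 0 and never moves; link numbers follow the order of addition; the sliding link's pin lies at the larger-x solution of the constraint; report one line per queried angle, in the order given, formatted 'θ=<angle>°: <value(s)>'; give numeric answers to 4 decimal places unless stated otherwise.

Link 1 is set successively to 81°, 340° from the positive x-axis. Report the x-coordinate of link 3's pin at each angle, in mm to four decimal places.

geometry: r = 55 mm, L = 149 mm, e = 12 mm
θ=81°: crank pin P = (r cos θ, r sin θ) = (8.603896, 54.322859)
θ=81°: h = r sin θ − e = 54.322859 − 12 = 42.322859
θ=81°: x = r cos θ + √(L² − h²) = 8.603896 + 142.862786 = 151.466682
θ=340°: crank pin P = (r cos θ, r sin θ) = (51.683094, -18.811108)
θ=340°: h = r sin θ − e = -18.811108 − 12 = -30.811108
θ=340°: x = r cos θ + √(L² − h²) = 51.683094 + 145.779545 = 197.462639

θ=81°: 151.4667
θ=340°: 197.4626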